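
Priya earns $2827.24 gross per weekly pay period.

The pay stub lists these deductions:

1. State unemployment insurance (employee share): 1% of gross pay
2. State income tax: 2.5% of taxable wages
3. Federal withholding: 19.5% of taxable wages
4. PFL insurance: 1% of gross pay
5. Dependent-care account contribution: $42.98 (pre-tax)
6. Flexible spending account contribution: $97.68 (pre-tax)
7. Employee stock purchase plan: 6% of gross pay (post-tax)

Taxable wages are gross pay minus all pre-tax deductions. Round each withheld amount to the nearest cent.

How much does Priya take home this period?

Flexible spending account contribution: $97.68
Dependent-care account contribution: $42.98
Pre-tax total = $97.68 + $42.98 = $140.66
Taxable wages = $2827.24 − $140.66 = $2686.58
State income tax: $2686.58 × 0.025 = $67.16
Federal withholding: $2686.58 × 0.195 = $523.88
PFL insurance: $2827.24 × 0.01 = $28.27
State unemployment insurance (employee share): $2827.24 × 0.01 = $28.27
Employee stock purchase plan: $2827.24 × 0.06 = $169.63
Total deductions = $97.68 + $42.98 + $67.16 + $523.88 + $28.27 + $28.27 + $169.63 = $957.87
Net pay = $2827.24 − $957.87 = $1869.37

$1869.37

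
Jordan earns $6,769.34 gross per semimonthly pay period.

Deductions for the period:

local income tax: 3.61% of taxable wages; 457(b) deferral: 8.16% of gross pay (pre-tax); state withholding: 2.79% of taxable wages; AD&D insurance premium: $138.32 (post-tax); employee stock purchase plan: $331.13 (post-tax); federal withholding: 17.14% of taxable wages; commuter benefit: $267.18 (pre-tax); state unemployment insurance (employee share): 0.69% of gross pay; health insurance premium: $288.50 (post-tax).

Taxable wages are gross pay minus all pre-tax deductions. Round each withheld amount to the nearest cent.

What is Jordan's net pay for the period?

$3,744.54

Commuter benefit: $267.18
457(b) deferral: $6,769.34 × 0.0816 = $552.38
Pre-tax total = $267.18 + $552.38 = $819.56
Taxable wages = $6,769.34 − $819.56 = $5,949.78
Local income tax: $5,949.78 × 0.0361 = $214.79
State withholding: $5,949.78 × 0.0279 = $166.00
Federal withholding: $5,949.78 × 0.1714 = $1,019.79
State unemployment insurance (employee share): $6,769.34 × 0.0069 = $46.71
AD&D insurance premium: $138.32
Employee stock purchase plan: $331.13
Health insurance premium: $288.50
Total deductions = $267.18 + $552.38 + $214.79 + $166.00 + $1,019.79 + $46.71 + $138.32 + $331.13 + $288.50 = $3,024.80
Net pay = $6,769.34 − $3,024.80 = $3,744.54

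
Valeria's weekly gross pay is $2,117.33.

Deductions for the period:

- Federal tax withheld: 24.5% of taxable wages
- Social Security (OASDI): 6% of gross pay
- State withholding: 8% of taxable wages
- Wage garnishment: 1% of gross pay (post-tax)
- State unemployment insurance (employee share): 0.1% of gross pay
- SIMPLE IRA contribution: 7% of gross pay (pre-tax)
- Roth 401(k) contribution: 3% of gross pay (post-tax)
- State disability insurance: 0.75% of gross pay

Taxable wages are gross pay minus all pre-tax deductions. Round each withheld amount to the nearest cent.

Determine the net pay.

$1,099.43

SIMPLE IRA contribution: $2,117.33 × 0.07 = $148.21
Taxable wages = $2,117.33 − $148.21 = $1,969.12
Federal tax withheld: $1,969.12 × 0.245 = $482.43
State withholding: $1,969.12 × 0.08 = $157.53
State disability insurance: $2,117.33 × 0.0075 = $15.88
Social Security (OASDI): $2,117.33 × 0.06 = $127.04
State unemployment insurance (employee share): $2,117.33 × 0.001 = $2.12
Wage garnishment: $2,117.33 × 0.01 = $21.17
Roth 401(k) contribution: $2,117.33 × 0.03 = $63.52
Total deductions = $148.21 + $482.43 + $157.53 + $15.88 + $127.04 + $2.12 + $21.17 + $63.52 = $1,017.90
Net pay = $2,117.33 − $1,017.90 = $1,099.43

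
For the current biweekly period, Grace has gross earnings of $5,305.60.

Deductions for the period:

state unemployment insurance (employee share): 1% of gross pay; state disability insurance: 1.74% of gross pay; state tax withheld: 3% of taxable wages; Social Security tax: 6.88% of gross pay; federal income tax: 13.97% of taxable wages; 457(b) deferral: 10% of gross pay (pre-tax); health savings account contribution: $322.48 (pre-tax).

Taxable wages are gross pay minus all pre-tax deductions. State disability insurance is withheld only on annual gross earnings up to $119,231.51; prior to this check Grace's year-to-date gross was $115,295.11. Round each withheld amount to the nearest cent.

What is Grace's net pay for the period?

457(b) deferral: $5,305.60 × 0.1 = $530.56
Health savings account contribution: $322.48
Pre-tax total = $530.56 + $322.48 = $853.04
Taxable wages = $5,305.60 − $853.04 = $4,452.56
State tax withheld: $4,452.56 × 0.03 = $133.58
Federal income tax: $4,452.56 × 0.1397 = $622.02
State disability insurance: only $119,231.51 − $115,295.11 = $3,936.40 of this check is subject → $3,936.40 × 0.0174 = $68.49
Social Security tax: $5,305.60 × 0.0688 = $365.03
State unemployment insurance (employee share): $5,305.60 × 0.01 = $53.06
Total deductions = $530.56 + $322.48 + $133.58 + $622.02 + $68.49 + $365.03 + $53.06 = $2,095.22
Net pay = $5,305.60 − $2,095.22 = $3,210.38

$3,210.38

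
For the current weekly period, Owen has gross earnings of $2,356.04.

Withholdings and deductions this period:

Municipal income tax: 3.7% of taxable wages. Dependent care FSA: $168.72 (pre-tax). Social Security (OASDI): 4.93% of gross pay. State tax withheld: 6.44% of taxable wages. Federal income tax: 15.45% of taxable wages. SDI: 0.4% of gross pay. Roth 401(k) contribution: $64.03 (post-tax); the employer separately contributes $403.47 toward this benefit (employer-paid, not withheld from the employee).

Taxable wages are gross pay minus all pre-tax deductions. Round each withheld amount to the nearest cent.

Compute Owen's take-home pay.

Dependent care FSA: $168.72
Taxable wages = $2,356.04 − $168.72 = $2,187.32
State tax withheld: $2,187.32 × 0.0644 = $140.86
Federal income tax: $2,187.32 × 0.1545 = $337.94
Municipal income tax: $2,187.32 × 0.037 = $80.93
Social Security (OASDI): $2,356.04 × 0.0493 = $116.15
SDI: $2,356.04 × 0.004 = $9.42
Roth 401(k) contribution: $64.03
(Employer's $403.47 toward Roth 401(k) contribution is not withheld from the employee.)
Total deductions = $168.72 + $140.86 + $337.94 + $80.93 + $116.15 + $9.42 + $64.03 = $918.05
Net pay = $2,356.04 − $918.05 = $1,437.99

$1,437.99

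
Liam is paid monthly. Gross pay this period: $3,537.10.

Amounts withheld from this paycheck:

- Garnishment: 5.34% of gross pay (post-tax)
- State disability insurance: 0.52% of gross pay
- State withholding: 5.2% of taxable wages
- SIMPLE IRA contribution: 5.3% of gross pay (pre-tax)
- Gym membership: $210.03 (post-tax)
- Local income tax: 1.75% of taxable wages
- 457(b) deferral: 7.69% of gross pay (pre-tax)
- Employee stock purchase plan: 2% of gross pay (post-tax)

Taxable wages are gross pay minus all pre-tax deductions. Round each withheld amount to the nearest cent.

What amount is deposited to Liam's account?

$2,375.69

457(b) deferral: $3,537.10 × 0.0769 = $272.00
SIMPLE IRA contribution: $3,537.10 × 0.053 = $187.47
Pre-tax total = $272.00 + $187.47 = $459.47
Taxable wages = $3,537.10 − $459.47 = $3,077.63
State withholding: $3,077.63 × 0.052 = $160.04
Local income tax: $3,077.63 × 0.0175 = $53.86
State disability insurance: $3,537.10 × 0.0052 = $18.39
Garnishment: $3,537.10 × 0.0534 = $188.88
Employee stock purchase plan: $3,537.10 × 0.02 = $70.74
Gym membership: $210.03
Total deductions = $272.00 + $187.47 + $160.04 + $53.86 + $18.39 + $188.88 + $70.74 + $210.03 = $1,161.41
Net pay = $3,537.10 − $1,161.41 = $2,375.69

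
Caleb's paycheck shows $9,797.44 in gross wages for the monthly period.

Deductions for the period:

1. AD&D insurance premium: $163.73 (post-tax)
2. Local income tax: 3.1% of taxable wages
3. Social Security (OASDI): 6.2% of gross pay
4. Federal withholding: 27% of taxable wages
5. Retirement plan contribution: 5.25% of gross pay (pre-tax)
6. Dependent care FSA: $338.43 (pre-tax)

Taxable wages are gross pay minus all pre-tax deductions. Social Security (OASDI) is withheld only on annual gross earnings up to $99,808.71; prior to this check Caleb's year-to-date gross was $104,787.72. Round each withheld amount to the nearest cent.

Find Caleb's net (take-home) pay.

Retirement plan contribution: $9,797.44 × 0.0525 = $514.37
Dependent care FSA: $338.43
Pre-tax total = $514.37 + $338.43 = $852.80
Taxable wages = $9,797.44 − $852.80 = $8,944.64
Federal withholding: $8,944.64 × 0.27 = $2,415.05
Local income tax: $8,944.64 × 0.031 = $277.28
Social Security (OASDI): annual cap $99,808.71 already reached (YTD $104,787.72), so $0.00
AD&D insurance premium: $163.73
Total deductions = $514.37 + $338.43 + $2,415.05 + $277.28 + $0.00 + $163.73 = $3,708.86
Net pay = $9,797.44 − $3,708.86 = $6,088.58

$6,088.58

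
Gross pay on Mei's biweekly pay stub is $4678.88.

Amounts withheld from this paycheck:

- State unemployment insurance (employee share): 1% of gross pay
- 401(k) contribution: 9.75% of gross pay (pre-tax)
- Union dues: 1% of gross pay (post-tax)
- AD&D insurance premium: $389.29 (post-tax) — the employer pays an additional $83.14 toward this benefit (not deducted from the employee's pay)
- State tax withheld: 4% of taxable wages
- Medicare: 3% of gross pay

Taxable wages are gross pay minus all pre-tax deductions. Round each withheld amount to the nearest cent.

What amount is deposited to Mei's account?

$3430.54

401(k) contribution: $4678.88 × 0.0975 = $456.19
Taxable wages = $4678.88 − $456.19 = $4222.69
State tax withheld: $4222.69 × 0.04 = $168.91
State unemployment insurance (employee share): $4678.88 × 0.01 = $46.79
Medicare: $4678.88 × 0.03 = $140.37
Union dues: $4678.88 × 0.01 = $46.79
AD&D insurance premium: $389.29
(Employer's $83.14 toward AD&D insurance premium is not withheld from the employee.)
Total deductions = $456.19 + $168.91 + $46.79 + $140.37 + $46.79 + $389.29 = $1248.34
Net pay = $4678.88 − $1248.34 = $3430.54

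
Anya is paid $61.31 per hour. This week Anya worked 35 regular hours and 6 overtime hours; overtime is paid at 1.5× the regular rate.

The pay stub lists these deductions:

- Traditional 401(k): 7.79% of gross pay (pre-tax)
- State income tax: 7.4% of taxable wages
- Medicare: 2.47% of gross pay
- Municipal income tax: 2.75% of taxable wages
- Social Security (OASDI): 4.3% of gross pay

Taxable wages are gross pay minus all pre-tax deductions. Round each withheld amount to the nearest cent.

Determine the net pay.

Regular pay: 35 × $61.31 = $2,145.85
Overtime pay: 6 × $61.31 × 1.5 = $551.79
Gross pay = $2,145.85 + $551.79 = $2,697.64
Traditional 401(k): $2,697.64 × 0.0779 = $210.15
Taxable wages = $2,697.64 − $210.15 = $2,487.49
Municipal income tax: $2,487.49 × 0.0275 = $68.41
State income tax: $2,487.49 × 0.074 = $184.07
Social Security (OASDI): $2,697.64 × 0.043 = $116.00
Medicare: $2,697.64 × 0.0247 = $66.63
Total deductions = $210.15 + $68.41 + $184.07 + $116.00 + $66.63 = $645.26
Net pay = $2,697.64 − $645.26 = $2,052.38

$2,052.38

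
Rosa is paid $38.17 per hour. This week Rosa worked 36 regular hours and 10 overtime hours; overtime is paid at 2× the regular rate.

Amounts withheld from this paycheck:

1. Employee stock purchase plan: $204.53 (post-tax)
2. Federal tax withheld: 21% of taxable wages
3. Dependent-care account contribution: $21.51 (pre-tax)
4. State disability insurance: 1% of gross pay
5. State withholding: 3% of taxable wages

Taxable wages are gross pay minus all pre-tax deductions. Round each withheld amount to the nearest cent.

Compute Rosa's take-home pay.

$1382.26

Regular pay: 36 × $38.17 = $1374.12
Overtime pay: 10 × $38.17 × 2 = $763.40
Gross pay = $1374.12 + $763.40 = $2137.52
Dependent-care account contribution: $21.51
Taxable wages = $2137.52 − $21.51 = $2116.01
State withholding: $2116.01 × 0.03 = $63.48
Federal tax withheld: $2116.01 × 0.21 = $444.36
State disability insurance: $2137.52 × 0.01 = $21.38
Employee stock purchase plan: $204.53
Total deductions = $21.51 + $63.48 + $444.36 + $21.38 + $204.53 = $755.26
Net pay = $2137.52 − $755.26 = $1382.26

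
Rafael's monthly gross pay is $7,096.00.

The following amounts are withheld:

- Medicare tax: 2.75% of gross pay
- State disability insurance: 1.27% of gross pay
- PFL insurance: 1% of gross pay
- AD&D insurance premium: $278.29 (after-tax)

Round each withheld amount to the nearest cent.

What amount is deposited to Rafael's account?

$6,461.49

Medicare tax: $7,096.00 × 0.0275 = $195.14
PFL insurance: $7,096.00 × 0.01 = $70.96
State disability insurance: $7,096.00 × 0.0127 = $90.12
AD&D insurance premium: $278.29
Total deductions = $195.14 + $70.96 + $90.12 + $278.29 = $634.51
Net pay = $7,096.00 − $634.51 = $6,461.49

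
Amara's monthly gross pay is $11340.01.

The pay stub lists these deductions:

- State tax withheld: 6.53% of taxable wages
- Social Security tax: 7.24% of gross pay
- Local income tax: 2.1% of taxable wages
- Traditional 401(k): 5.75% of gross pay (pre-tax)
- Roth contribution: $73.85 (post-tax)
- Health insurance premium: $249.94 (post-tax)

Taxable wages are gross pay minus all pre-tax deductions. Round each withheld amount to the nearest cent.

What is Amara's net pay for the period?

Traditional 401(k): $11340.01 × 0.0575 = $652.05
Taxable wages = $11340.01 − $652.05 = $10687.96
Local income tax: $10687.96 × 0.021 = $224.45
State tax withheld: $10687.96 × 0.0653 = $697.92
Social Security tax: $11340.01 × 0.0724 = $821.02
Roth contribution: $73.85
Health insurance premium: $249.94
Total deductions = $652.05 + $224.45 + $697.92 + $821.02 + $73.85 + $249.94 = $2719.23
Net pay = $11340.01 − $2719.23 = $8620.78

$8620.78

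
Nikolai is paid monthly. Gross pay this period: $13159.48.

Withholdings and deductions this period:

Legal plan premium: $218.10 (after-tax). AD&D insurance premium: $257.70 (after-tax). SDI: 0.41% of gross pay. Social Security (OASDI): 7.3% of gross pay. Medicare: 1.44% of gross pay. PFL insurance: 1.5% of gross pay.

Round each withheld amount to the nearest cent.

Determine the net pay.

$11282.20

SDI: $13159.48 × 0.0041 = $53.95
Medicare: $13159.48 × 0.0144 = $189.50
PFL insurance: $13159.48 × 0.015 = $197.39
Social Security (OASDI): $13159.48 × 0.073 = $960.64
AD&D insurance premium: $257.70
Legal plan premium: $218.10
Total deductions = $53.95 + $189.50 + $197.39 + $960.64 + $257.70 + $218.10 = $1877.28
Net pay = $13159.48 − $1877.28 = $11282.20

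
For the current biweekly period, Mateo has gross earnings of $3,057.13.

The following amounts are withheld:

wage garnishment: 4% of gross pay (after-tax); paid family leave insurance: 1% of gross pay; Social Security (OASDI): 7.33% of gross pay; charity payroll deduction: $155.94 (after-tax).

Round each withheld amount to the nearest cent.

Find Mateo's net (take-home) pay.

$2,524.24

Social Security (OASDI): $3,057.13 × 0.0733 = $224.09
Paid family leave insurance: $3,057.13 × 0.01 = $30.57
Wage garnishment: $3,057.13 × 0.04 = $122.29
Charity payroll deduction: $155.94
Total deductions = $224.09 + $30.57 + $122.29 + $155.94 = $532.89
Net pay = $3,057.13 − $532.89 = $2,524.24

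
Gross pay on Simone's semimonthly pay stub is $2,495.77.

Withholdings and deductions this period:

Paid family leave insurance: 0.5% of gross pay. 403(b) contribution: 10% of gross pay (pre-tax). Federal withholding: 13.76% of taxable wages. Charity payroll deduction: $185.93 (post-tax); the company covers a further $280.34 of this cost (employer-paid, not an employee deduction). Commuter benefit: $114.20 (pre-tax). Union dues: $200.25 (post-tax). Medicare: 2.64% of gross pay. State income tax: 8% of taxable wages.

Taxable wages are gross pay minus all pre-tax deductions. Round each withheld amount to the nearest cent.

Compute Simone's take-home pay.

$1,203.52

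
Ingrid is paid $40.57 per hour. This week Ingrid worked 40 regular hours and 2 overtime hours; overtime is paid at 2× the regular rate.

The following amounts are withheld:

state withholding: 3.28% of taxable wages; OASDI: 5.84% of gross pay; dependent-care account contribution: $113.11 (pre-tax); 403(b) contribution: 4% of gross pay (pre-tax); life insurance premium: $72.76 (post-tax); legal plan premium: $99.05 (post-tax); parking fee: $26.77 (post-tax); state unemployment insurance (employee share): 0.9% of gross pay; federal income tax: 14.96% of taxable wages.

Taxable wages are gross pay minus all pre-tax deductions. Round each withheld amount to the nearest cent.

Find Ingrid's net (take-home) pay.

Regular pay: 40 × $40.57 = $1,622.80
Overtime pay: 2 × $40.57 × 2 = $162.28
Gross pay = $1,622.80 + $162.28 = $1,785.08
Dependent-care account contribution: $113.11
403(b) contribution: $1,785.08 × 0.04 = $71.40
Pre-tax total = $113.11 + $71.40 = $184.51
Taxable wages = $1,785.08 − $184.51 = $1,600.57
Federal income tax: $1,600.57 × 0.1496 = $239.45
State withholding: $1,600.57 × 0.0328 = $52.50
OASDI: $1,785.08 × 0.0584 = $104.25
State unemployment insurance (employee share): $1,785.08 × 0.009 = $16.07
Life insurance premium: $72.76
Parking fee: $26.77
Legal plan premium: $99.05
Total deductions = $113.11 + $71.40 + $239.45 + $52.50 + $104.25 + $16.07 + $72.76 + $26.77 + $99.05 = $795.36
Net pay = $1,785.08 − $795.36 = $989.72

$989.72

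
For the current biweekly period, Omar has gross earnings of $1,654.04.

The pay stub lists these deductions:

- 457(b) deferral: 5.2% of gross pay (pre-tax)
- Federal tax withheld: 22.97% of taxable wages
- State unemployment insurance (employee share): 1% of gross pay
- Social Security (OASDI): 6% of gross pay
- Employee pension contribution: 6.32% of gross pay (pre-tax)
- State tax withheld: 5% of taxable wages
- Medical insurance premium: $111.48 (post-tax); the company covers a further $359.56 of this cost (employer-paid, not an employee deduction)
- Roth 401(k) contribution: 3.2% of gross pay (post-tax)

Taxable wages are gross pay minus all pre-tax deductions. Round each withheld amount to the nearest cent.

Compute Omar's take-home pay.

Employee pension contribution: $1,654.04 × 0.0632 = $104.54
457(b) deferral: $1,654.04 × 0.052 = $86.01
Pre-tax total = $104.54 + $86.01 = $190.55
Taxable wages = $1,654.04 − $190.55 = $1,463.49
Federal tax withheld: $1,463.49 × 0.2297 = $336.16
State tax withheld: $1,463.49 × 0.05 = $73.17
State unemployment insurance (employee share): $1,654.04 × 0.01 = $16.54
Social Security (OASDI): $1,654.04 × 0.06 = $99.24
Medical insurance premium: $111.48
Roth 401(k) contribution: $1,654.04 × 0.032 = $52.93
(Employer's $359.56 toward medical insurance premium is not withheld from the employee.)
Total deductions = $104.54 + $86.01 + $336.16 + $73.17 + $16.54 + $99.24 + $111.48 + $52.93 = $880.07
Net pay = $1,654.04 − $880.07 = $773.97

$773.97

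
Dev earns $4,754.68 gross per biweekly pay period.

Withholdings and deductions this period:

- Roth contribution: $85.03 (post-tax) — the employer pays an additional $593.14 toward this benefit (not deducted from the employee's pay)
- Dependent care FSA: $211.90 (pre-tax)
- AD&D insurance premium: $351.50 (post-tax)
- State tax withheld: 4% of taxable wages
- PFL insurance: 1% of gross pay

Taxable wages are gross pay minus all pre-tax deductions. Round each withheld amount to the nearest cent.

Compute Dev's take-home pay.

$3,876.99

Dependent care FSA: $211.90
Taxable wages = $4,754.68 − $211.90 = $4,542.78
State tax withheld: $4,542.78 × 0.04 = $181.71
PFL insurance: $4,754.68 × 0.01 = $47.55
Roth contribution: $85.03
AD&D insurance premium: $351.50
(Employer's $593.14 toward Roth contribution is not withheld from the employee.)
Total deductions = $211.90 + $181.71 + $47.55 + $85.03 + $351.50 = $877.69
Net pay = $4,754.68 − $877.69 = $3,876.99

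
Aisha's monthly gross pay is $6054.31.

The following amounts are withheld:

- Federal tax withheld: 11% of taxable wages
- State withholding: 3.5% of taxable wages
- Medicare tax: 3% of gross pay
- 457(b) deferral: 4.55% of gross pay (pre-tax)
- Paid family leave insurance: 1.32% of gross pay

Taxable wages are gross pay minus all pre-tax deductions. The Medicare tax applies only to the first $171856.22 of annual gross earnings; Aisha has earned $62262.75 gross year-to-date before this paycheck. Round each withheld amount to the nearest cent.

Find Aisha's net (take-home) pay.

$4679.36

457(b) deferral: $6054.31 × 0.0455 = $275.47
Taxable wages = $6054.31 − $275.47 = $5778.84
State withholding: $5778.84 × 0.035 = $202.26
Federal tax withheld: $5778.84 × 0.11 = $635.67
Medicare tax: cap not yet reached, full $6054.31 is subject → $6054.31 × 0.03 = $181.63
Paid family leave insurance: $6054.31 × 0.0132 = $79.92
Total deductions = $275.47 + $202.26 + $635.67 + $181.63 + $79.92 = $1374.95
Net pay = $6054.31 − $1374.95 = $4679.36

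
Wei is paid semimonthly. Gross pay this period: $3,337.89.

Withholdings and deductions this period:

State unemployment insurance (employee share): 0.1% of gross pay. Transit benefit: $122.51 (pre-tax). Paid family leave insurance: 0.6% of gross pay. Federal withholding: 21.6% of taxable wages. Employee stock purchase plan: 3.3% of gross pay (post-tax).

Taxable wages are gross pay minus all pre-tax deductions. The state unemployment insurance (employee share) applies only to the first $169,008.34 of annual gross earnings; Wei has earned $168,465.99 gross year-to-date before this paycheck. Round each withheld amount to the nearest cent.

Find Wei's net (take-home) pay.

$2,390.14

Transit benefit: $122.51
Taxable wages = $3,337.89 − $122.51 = $3,215.38
Federal withholding: $3,215.38 × 0.216 = $694.52
State unemployment insurance (employee share): only $169,008.34 − $168,465.99 = $542.35 of this check is subject → $542.35 × 0.001 = $0.54
Paid family leave insurance: $3,337.89 × 0.006 = $20.03
Employee stock purchase plan: $3,337.89 × 0.033 = $110.15
Total deductions = $122.51 + $694.52 + $0.54 + $20.03 + $110.15 = $947.75
Net pay = $3,337.89 − $947.75 = $2,390.14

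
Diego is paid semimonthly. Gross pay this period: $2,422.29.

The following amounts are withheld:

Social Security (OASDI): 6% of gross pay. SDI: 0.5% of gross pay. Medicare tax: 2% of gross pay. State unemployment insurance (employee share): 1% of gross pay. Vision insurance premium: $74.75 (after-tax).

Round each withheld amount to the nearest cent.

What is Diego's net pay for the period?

SDI: $2,422.29 × 0.005 = $12.11
Social Security (OASDI): $2,422.29 × 0.06 = $145.34
Medicare tax: $2,422.29 × 0.02 = $48.45
State unemployment insurance (employee share): $2,422.29 × 0.01 = $24.22
Vision insurance premium: $74.75
Total deductions = $12.11 + $145.34 + $48.45 + $24.22 + $74.75 = $304.87
Net pay = $2,422.29 − $304.87 = $2,117.42

$2,117.42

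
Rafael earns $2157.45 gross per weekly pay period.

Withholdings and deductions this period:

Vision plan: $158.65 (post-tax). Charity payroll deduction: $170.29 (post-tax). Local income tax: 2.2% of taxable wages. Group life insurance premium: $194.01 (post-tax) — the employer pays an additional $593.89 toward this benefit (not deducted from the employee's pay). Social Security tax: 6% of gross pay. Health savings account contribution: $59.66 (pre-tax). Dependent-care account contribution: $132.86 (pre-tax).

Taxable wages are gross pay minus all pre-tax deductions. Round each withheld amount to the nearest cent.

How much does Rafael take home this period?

Dependent-care account contribution: $132.86
Health savings account contribution: $59.66
Pre-tax total = $132.86 + $59.66 = $192.52
Taxable wages = $2157.45 − $192.52 = $1964.93
Local income tax: $1964.93 × 0.022 = $43.23
Social Security tax: $2157.45 × 0.06 = $129.45
Charity payroll deduction: $170.29
Vision plan: $158.65
Group life insurance premium: $194.01
(Employer's $593.89 toward group life insurance premium is not withheld from the employee.)
Total deductions = $132.86 + $59.66 + $43.23 + $129.45 + $170.29 + $158.65 + $194.01 = $888.15
Net pay = $2157.45 − $888.15 = $1269.30

$1269.30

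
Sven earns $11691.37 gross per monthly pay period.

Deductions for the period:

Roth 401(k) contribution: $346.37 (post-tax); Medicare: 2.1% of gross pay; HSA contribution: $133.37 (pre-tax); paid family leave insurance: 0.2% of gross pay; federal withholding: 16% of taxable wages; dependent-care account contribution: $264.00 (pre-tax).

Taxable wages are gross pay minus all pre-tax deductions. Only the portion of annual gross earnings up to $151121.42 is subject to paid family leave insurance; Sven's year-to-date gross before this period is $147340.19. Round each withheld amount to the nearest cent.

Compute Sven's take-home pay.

$8887.51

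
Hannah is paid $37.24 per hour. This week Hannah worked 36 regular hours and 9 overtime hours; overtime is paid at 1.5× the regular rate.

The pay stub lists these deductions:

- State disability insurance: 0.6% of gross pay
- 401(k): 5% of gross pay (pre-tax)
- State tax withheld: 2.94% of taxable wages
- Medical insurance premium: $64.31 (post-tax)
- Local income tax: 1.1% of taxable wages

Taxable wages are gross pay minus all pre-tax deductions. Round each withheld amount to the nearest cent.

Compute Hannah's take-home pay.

$1,605.09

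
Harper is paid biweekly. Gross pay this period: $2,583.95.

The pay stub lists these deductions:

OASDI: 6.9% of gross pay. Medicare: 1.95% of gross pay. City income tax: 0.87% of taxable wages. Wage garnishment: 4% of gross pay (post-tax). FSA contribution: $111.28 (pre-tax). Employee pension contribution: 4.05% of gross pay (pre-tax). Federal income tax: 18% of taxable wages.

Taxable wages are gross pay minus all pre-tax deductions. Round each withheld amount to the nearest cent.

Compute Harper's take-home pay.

$1,589.14

FSA contribution: $111.28
Employee pension contribution: $2,583.95 × 0.0405 = $104.65
Pre-tax total = $111.28 + $104.65 = $215.93
Taxable wages = $2,583.95 − $215.93 = $2,368.02
Federal income tax: $2,368.02 × 0.18 = $426.24
City income tax: $2,368.02 × 0.0087 = $20.60
OASDI: $2,583.95 × 0.069 = $178.29
Medicare: $2,583.95 × 0.0195 = $50.39
Wage garnishment: $2,583.95 × 0.04 = $103.36
Total deductions = $111.28 + $104.65 + $426.24 + $20.60 + $178.29 + $50.39 + $103.36 = $994.81
Net pay = $2,583.95 − $994.81 = $1,589.14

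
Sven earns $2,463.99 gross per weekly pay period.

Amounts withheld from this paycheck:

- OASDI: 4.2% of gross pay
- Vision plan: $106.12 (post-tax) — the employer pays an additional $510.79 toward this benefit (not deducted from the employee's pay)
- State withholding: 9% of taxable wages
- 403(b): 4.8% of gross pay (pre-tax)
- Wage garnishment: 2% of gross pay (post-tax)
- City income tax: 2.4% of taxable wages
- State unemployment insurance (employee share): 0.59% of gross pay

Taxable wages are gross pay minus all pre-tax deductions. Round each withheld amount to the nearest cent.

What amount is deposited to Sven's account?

$1,804.88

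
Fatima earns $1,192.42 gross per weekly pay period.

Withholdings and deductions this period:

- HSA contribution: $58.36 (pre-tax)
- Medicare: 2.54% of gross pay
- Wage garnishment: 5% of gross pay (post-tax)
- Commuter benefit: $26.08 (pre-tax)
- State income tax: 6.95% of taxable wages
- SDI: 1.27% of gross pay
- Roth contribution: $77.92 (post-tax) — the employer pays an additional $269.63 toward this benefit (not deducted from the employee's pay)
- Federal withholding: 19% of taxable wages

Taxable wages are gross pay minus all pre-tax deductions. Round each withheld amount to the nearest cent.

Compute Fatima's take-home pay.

HSA contribution: $58.36
Commuter benefit: $26.08
Pre-tax total = $58.36 + $26.08 = $84.44
Taxable wages = $1,192.42 − $84.44 = $1,107.98
State income tax: $1,107.98 × 0.0695 = $77.00
Federal withholding: $1,107.98 × 0.19 = $210.52
Medicare: $1,192.42 × 0.0254 = $30.29
SDI: $1,192.42 × 0.0127 = $15.14
Wage garnishment: $1,192.42 × 0.05 = $59.62
Roth contribution: $77.92
(Employer's $269.63 toward Roth contribution is not withheld from the employee.)
Total deductions = $58.36 + $26.08 + $77.00 + $210.52 + $30.29 + $15.14 + $59.62 + $77.92 = $554.93
Net pay = $1,192.42 − $554.93 = $637.49

$637.49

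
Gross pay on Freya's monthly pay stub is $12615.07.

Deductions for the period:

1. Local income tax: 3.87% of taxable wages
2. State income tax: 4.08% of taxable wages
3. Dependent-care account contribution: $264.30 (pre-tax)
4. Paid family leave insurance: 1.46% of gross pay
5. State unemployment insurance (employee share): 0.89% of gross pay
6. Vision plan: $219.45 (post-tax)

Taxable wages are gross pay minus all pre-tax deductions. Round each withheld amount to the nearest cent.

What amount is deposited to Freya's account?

Dependent-care account contribution: $264.30
Taxable wages = $12615.07 − $264.30 = $12350.77
State income tax: $12350.77 × 0.0408 = $503.91
Local income tax: $12350.77 × 0.0387 = $477.97
State unemployment insurance (employee share): $12615.07 × 0.0089 = $112.27
Paid family leave insurance: $12615.07 × 0.0146 = $184.18
Vision plan: $219.45
Total deductions = $264.30 + $503.91 + $477.97 + $112.27 + $184.18 + $219.45 = $1762.08
Net pay = $12615.07 − $1762.08 = $10852.99

$10852.99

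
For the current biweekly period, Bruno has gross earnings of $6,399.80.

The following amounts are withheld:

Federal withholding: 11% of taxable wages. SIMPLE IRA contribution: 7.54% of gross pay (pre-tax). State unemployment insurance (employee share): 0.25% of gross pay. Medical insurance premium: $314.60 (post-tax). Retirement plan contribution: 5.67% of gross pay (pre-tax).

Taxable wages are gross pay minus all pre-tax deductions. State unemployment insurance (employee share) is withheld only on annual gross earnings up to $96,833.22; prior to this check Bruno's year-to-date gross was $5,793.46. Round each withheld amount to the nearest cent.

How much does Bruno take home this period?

SIMPLE IRA contribution: $6,399.80 × 0.0754 = $482.54
Retirement plan contribution: $6,399.80 × 0.0567 = $362.87
Pre-tax total = $482.54 + $362.87 = $845.41
Taxable wages = $6,399.80 − $845.41 = $5,554.39
Federal withholding: $5,554.39 × 0.11 = $610.98
State unemployment insurance (employee share): cap not yet reached, full $6,399.80 is subject → $6,399.80 × 0.0025 = $16.00
Medical insurance premium: $314.60
Total deductions = $482.54 + $362.87 + $610.98 + $16.00 + $314.60 = $1,786.99
Net pay = $6,399.80 − $1,786.99 = $4,612.81

$4,612.81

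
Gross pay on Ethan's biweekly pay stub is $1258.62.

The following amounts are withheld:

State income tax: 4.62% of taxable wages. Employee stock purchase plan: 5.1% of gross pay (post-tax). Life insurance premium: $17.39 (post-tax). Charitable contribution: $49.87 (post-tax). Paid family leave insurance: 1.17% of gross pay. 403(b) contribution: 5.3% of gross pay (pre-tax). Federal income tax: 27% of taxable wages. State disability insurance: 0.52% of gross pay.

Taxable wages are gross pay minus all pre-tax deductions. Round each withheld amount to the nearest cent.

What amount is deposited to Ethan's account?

403(b) contribution: $1258.62 × 0.053 = $66.71
Taxable wages = $1258.62 − $66.71 = $1191.91
Federal income tax: $1191.91 × 0.27 = $321.82
State income tax: $1191.91 × 0.0462 = $55.07
State disability insurance: $1258.62 × 0.0052 = $6.54
Paid family leave insurance: $1258.62 × 0.0117 = $14.73
Life insurance premium: $17.39
Employee stock purchase plan: $1258.62 × 0.051 = $64.19
Charitable contribution: $49.87
Total deductions = $66.71 + $321.82 + $55.07 + $6.54 + $14.73 + $17.39 + $64.19 + $49.87 = $596.32
Net pay = $1258.62 − $596.32 = $662.30

$662.30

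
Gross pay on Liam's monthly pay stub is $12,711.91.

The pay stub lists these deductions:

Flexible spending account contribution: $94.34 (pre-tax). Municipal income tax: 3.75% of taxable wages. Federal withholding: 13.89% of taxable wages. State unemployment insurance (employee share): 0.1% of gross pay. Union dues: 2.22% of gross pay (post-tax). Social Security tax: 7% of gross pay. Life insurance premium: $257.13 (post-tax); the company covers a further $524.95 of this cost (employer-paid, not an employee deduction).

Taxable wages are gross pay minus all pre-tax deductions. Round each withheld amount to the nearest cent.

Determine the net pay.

Flexible spending account contribution: $94.34
Taxable wages = $12,711.91 − $94.34 = $12,617.57
Municipal income tax: $12,617.57 × 0.0375 = $473.16
Federal withholding: $12,617.57 × 0.1389 = $1,752.58
State unemployment insurance (employee share): $12,711.91 × 0.001 = $12.71
Social Security tax: $12,711.91 × 0.07 = $889.83
Union dues: $12,711.91 × 0.0222 = $282.20
Life insurance premium: $257.13
(Employer's $524.95 toward life insurance premium is not withheld from the employee.)
Total deductions = $94.34 + $473.16 + $1,752.58 + $12.71 + $889.83 + $282.20 + $257.13 = $3,761.95
Net pay = $12,711.91 − $3,761.95 = $8,949.96

$8,949.96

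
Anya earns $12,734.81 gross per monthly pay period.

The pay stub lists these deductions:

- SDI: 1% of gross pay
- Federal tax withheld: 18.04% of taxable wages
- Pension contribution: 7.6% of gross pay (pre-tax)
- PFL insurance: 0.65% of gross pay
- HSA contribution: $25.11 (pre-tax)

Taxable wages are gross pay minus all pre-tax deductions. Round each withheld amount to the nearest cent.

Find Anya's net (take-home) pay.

HSA contribution: $25.11
Pension contribution: $12,734.81 × 0.076 = $967.85
Pre-tax total = $25.11 + $967.85 = $992.96
Taxable wages = $12,734.81 − $992.96 = $11,741.85
Federal tax withheld: $11,741.85 × 0.1804 = $2,118.23
SDI: $12,734.81 × 0.01 = $127.35
PFL insurance: $12,734.81 × 0.0065 = $82.78
Total deductions = $25.11 + $967.85 + $2,118.23 + $127.35 + $82.78 = $3,321.32
Net pay = $12,734.81 − $3,321.32 = $9,413.49

$9,413.49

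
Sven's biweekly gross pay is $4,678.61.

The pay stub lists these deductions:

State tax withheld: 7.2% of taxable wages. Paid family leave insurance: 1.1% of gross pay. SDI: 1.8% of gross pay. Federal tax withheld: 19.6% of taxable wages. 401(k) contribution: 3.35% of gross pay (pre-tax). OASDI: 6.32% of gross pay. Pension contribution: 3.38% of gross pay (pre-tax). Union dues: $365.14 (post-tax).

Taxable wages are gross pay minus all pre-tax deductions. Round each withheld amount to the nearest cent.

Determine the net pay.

$2,397.76

401(k) contribution: $4,678.61 × 0.0335 = $156.73
Pension contribution: $4,678.61 × 0.0338 = $158.14
Pre-tax total = $156.73 + $158.14 = $314.87
Taxable wages = $4,678.61 − $314.87 = $4,363.74
Federal tax withheld: $4,363.74 × 0.196 = $855.29
State tax withheld: $4,363.74 × 0.072 = $314.19
SDI: $4,678.61 × 0.018 = $84.21
OASDI: $4,678.61 × 0.0632 = $295.69
Paid family leave insurance: $4,678.61 × 0.011 = $51.46
Union dues: $365.14
Total deductions = $156.73 + $158.14 + $855.29 + $314.19 + $84.21 + $295.69 + $51.46 + $365.14 = $2,280.85
Net pay = $4,678.61 − $2,280.85 = $2,397.76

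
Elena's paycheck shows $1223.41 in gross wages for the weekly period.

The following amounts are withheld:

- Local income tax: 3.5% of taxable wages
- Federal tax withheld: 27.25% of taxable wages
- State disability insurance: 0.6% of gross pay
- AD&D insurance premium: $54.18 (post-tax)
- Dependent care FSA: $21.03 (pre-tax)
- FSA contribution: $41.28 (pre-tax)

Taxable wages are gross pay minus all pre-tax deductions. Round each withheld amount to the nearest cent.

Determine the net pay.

Dependent care FSA: $21.03
FSA contribution: $41.28
Pre-tax total = $21.03 + $41.28 = $62.31
Taxable wages = $1223.41 − $62.31 = $1161.10
Federal tax withheld: $1161.10 × 0.2725 = $316.40
Local income tax: $1161.10 × 0.035 = $40.64
State disability insurance: $1223.41 × 0.006 = $7.34
AD&D insurance premium: $54.18
Total deductions = $21.03 + $41.28 + $316.40 + $40.64 + $7.34 + $54.18 = $480.87
Net pay = $1223.41 − $480.87 = $742.54

$742.54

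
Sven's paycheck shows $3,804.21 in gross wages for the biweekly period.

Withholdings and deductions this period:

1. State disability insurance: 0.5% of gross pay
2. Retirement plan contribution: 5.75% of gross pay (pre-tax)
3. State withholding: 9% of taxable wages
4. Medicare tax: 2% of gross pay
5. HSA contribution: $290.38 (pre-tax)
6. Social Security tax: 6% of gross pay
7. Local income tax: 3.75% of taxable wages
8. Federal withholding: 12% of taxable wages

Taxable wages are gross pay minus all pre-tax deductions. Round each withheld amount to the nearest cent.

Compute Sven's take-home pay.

Retirement plan contribution: $3,804.21 × 0.0575 = $218.74
HSA contribution: $290.38
Pre-tax total = $218.74 + $290.38 = $509.12
Taxable wages = $3,804.21 − $509.12 = $3,295.09
State withholding: $3,295.09 × 0.09 = $296.56
Local income tax: $3,295.09 × 0.0375 = $123.57
Federal withholding: $3,295.09 × 0.12 = $395.41
State disability insurance: $3,804.21 × 0.005 = $19.02
Social Security tax: $3,804.21 × 0.06 = $228.25
Medicare tax: $3,804.21 × 0.02 = $76.08
Total deductions = $218.74 + $290.38 + $296.56 + $123.57 + $395.41 + $19.02 + $228.25 + $76.08 = $1,648.01
Net pay = $3,804.21 − $1,648.01 = $2,156.20

$2,156.20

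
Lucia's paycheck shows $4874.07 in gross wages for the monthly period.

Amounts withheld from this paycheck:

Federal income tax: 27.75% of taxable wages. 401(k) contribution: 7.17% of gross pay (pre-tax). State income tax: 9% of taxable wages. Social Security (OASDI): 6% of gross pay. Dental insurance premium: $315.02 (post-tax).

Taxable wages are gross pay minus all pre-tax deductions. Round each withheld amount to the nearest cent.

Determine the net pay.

$2254.35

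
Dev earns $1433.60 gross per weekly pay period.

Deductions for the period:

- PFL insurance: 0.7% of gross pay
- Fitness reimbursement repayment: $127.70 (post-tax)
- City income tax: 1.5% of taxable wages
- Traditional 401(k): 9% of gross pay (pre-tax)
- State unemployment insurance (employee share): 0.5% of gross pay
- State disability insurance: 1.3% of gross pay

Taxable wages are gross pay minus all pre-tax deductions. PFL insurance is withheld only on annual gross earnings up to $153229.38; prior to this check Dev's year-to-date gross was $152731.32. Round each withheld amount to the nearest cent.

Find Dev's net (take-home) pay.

$1128.01

Traditional 401(k): $1433.60 × 0.09 = $129.02
Taxable wages = $1433.60 − $129.02 = $1304.58
City income tax: $1304.58 × 0.015 = $19.57
State disability insurance: $1433.60 × 0.013 = $18.64
State unemployment insurance (employee share): $1433.60 × 0.005 = $7.17
PFL insurance: only $153229.38 − $152731.32 = $498.06 of this check is subject → $498.06 × 0.007 = $3.49
Fitness reimbursement repayment: $127.70
Total deductions = $129.02 + $19.57 + $18.64 + $7.17 + $3.49 + $127.70 = $305.59
Net pay = $1433.60 − $305.59 = $1128.01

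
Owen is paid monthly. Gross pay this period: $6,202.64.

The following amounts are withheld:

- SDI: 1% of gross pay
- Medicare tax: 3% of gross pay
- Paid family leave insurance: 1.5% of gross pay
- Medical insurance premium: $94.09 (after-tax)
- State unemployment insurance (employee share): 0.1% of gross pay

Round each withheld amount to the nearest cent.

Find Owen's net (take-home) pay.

$5,761.20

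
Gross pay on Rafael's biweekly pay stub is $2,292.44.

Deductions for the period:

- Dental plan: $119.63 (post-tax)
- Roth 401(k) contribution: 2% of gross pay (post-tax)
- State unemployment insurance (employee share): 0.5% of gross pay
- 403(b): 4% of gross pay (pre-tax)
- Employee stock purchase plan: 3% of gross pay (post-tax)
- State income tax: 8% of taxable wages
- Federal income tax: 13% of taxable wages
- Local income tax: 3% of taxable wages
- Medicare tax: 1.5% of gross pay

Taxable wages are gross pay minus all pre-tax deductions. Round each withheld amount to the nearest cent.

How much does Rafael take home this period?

$1,392.46

403(b): $2,292.44 × 0.04 = $91.70
Taxable wages = $2,292.44 − $91.70 = $2,200.74
State income tax: $2,200.74 × 0.08 = $176.06
Local income tax: $2,200.74 × 0.03 = $66.02
Federal income tax: $2,200.74 × 0.13 = $286.10
Medicare tax: $2,292.44 × 0.015 = $34.39
State unemployment insurance (employee share): $2,292.44 × 0.005 = $11.46
Employee stock purchase plan: $2,292.44 × 0.03 = $68.77
Roth 401(k) contribution: $2,292.44 × 0.02 = $45.85
Dental plan: $119.63
Total deductions = $91.70 + $176.06 + $66.02 + $286.10 + $34.39 + $11.46 + $68.77 + $45.85 + $119.63 = $899.98
Net pay = $2,292.44 − $899.98 = $1,392.46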